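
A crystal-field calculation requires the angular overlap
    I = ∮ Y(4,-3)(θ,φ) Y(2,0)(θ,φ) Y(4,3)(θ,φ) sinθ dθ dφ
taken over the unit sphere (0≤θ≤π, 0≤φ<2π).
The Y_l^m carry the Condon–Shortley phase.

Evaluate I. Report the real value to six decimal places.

m-sum 0 ✓  L=10 even ✓  2≤4≤6 ✓
Π(2lᵢ+1) = 9×5×9 = 405
triangle coeff Δ(4,2,4) = 1/13860
Σ_t [0,2]: t=0:+1/192 t=1:−1/36 t=2:+1/192 = -5/288
(3j)²=20/693 [(4 2 4; 0 0 0)], sign=-1
Σ_t [1,2]: t=1:−1/720 t=2:+1/480 = 1/1440
(3j)²=7/1980 [(4 2 4; -3 0 3)], sign=-1
⇒ 4πI² = 5/121
I = (+1)√(5/121/(4π)) = 0.05734392

0.057344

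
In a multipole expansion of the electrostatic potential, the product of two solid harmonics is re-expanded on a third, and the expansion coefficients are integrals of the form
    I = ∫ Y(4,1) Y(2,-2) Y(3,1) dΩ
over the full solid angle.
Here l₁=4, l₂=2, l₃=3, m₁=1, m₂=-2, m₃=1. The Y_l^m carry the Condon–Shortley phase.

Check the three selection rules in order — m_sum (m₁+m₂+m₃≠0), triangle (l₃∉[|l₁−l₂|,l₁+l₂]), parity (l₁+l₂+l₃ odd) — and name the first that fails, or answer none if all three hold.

azimuthal sum: 1 − 2 + 1 = 0  ✓
2 ≤ 3 ≤ 6 (triangle on l)  ✓
L = 4 + 2 + 3 = 9 (odd)  ✗

parity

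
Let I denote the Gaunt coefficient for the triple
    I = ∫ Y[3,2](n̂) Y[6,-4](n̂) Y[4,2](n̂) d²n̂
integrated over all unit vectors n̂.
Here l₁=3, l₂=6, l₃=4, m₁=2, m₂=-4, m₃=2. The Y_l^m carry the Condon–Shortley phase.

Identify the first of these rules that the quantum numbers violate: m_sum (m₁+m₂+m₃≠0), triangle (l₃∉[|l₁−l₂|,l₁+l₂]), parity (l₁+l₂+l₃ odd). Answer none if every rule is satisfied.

Σmᵢ = 0  ✓
l₃∈[|l₁−l₂|,l₁+l₂]=[3,9], have l₃=4  ✓
Σlᵢ = 13 ⇒ odd  ✗

parity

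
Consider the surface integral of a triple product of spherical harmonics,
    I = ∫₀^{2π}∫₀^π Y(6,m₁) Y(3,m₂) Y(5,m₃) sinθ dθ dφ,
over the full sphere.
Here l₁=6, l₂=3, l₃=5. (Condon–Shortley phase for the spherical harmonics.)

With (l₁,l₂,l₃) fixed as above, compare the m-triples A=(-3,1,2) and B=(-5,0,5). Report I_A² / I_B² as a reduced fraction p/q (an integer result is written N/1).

Shared (l₁,l₂,l₃)=(6,3,5): N and (l;000)² cancel in I_A²/I_B².
A: Δ = 4!·8!·2!/15! = 1/675675; Racah Σ t=2..4: t=2:+1/40320 t=3:−1/8640 t=4:+1/34560 = -1/16128; ⇒ 3j(6 3 5; -3 1 2)² = 18/1001, sgn +1
B: Δ = 4!·8!·2!/15! = 1/675675; Racah Σ t=3..3: t=3:−1/483840 = -1/483840; ⇒ 3j(6 3 5; -5 0 5)² = 3/91, sgn -1
I_A²/I_B² = (18/1001)/(3/91) = 6/11

6/11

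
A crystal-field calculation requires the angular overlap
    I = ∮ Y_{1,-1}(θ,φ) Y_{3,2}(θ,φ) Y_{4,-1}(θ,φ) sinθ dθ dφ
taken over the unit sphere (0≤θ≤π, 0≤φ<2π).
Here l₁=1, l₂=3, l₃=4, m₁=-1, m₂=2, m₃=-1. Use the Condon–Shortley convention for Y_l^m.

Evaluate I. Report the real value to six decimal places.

m-sum 0 ✓  L=8 even ✓  2≤4≤4 ✓
Π(2lᵢ+1) = 3×7×9 = 189
triangle coeff Δ(1,3,4) = 1/252
Σ_t [0,0]: t=0:+1/36 = 1/36
(3j)²=4/63 [(1 3 4; 0 0 0)], sign=+1
Σ_t [0,0]: t=0:+1/240 = 1/240
(3j)²=1/84 [(1 3 4; -1 2 -1)], sign=-1
⇒ 4πI² = 1/7
I = (-1)√(1/7/(4π)) = -0.10662181

-0.106622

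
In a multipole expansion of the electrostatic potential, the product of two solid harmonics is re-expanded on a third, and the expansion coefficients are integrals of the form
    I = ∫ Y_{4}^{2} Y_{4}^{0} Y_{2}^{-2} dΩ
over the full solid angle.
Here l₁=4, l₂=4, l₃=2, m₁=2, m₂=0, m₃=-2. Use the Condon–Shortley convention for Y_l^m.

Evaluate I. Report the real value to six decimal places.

-0.190365

Checks pass: Σm=0; 10 even; l₃=2∈[0,8].
(2·4+1)(2·4+1)(2·2+1) = 405
Δ: 6! 2! 2! / 11! → 1/13860
sum: t=2:+1/192 t=3:−1/36 t=4:+1/192 = -5/288
3j²(4 4 2; 0 0 0) = Δ·Π!·Σ² = 20/693  (sign -1)
sum: t=2:+1/192 = 1/192
3j²(4 4 2; 2 0 -2) = Δ·Π!·Σ² = 3/77  (sign +1)
combine: 4πI² = 405·20/693·3/77 = 2700/5929
take √, sign -1: I = -0.19036462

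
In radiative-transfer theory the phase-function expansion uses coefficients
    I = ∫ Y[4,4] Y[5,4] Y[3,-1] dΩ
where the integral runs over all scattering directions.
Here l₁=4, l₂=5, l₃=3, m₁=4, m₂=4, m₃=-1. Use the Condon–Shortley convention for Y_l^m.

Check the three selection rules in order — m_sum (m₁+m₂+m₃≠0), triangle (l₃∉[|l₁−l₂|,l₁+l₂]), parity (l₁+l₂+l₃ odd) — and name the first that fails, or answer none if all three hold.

m₁+m₂+m₃ = 4 + 4 − 1 = 7  ✗
triangle: |4−5|=1 ≤ l₃=3 ≤ 4+5=9
parity: l₁+l₂+l₃ = 12 is even

m_sum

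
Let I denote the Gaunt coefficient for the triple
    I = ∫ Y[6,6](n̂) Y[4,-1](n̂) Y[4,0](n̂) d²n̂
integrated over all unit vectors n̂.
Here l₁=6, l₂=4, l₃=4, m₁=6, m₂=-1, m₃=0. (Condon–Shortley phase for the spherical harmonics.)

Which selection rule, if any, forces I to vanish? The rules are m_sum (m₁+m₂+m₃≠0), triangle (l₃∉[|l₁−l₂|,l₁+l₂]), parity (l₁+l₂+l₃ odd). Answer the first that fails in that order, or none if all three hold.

azimuthal sum: 6 − 1 + 0 = 5  ✗
2 ≤ 4 ≤ 10 (triangle on l)
L = 6 + 4 + 4 = 14 (even)

m_sum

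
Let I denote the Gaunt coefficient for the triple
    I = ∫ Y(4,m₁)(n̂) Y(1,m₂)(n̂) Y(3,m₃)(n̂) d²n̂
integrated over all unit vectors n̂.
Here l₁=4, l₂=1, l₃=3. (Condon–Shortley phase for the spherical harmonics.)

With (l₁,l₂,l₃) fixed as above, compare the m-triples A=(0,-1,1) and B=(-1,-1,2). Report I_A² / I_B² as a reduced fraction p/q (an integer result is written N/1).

Same 4,1,3: normalisation and zero-m 3j drop out of the ratio.
A: Δ: 2! 6! 0! / 9! → 1/252; sum: t=0:+1/96 = 1/96; 3j²(4 1 3; 0 -1 1) = Δ·Π!·Σ² = 1/42  (sign +1)
B: Δ: 2! 6! 0! / 9! → 1/252; sum: t=0:+1/240 = 1/240; 3j²(4 1 3; -1 -1 2) = Δ·Π!·Σ² = 1/84  (sign -1)
I_A²/I_B² = (1/42)/(1/84) = 2/1

2/1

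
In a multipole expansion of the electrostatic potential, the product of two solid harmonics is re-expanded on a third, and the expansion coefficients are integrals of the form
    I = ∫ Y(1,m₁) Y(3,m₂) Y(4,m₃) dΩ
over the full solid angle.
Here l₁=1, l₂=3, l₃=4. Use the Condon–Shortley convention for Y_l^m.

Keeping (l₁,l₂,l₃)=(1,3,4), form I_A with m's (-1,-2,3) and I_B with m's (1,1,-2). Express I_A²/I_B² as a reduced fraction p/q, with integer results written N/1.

7/5

l's match ⇒ only the (l;m) 3-j factors differ between A and B.
A: triangle coeff Δ(1,3,4) = 1/252; Σ_t [0,0]: t=0:+1/240 = 1/240; (3j)²=1/12 [(1 3 4; -1 -2 3)], sign=-1
B: triangle coeff Δ(1,3,4) = 1/252; Σ_t [0,0]: t=0:+1/96 = 1/96; (3j)²=5/84 [(1 3 4; 1 1 -2)], sign=+1
I_A²/I_B² = (1/12)/(5/84) = 7/5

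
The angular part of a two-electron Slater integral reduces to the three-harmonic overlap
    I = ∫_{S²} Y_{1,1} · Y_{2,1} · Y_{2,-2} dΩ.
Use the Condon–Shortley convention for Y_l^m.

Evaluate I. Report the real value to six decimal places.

0.000000

l₁+l₂+l₃=5 is odd: 3j(l;000)=0 ⇒ I=0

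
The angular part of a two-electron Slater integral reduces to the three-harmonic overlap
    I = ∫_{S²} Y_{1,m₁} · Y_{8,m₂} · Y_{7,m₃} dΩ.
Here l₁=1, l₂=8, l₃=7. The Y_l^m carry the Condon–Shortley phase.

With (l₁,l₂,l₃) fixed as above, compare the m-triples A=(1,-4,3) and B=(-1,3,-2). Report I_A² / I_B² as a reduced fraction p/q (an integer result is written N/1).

6/5

Shared (l₁,l₂,l₃)=(1,8,7): N and (l;000)² cancel in I_A²/I_B².
A: Δ = 2!·0!·14!/17! = 1/2040; Racah Σ t=0..0: t=0:+1/174182400 = 1/174182400; ⇒ 3j(1 8 7; 1 -4 3)² = 11/340, sgn +1
B: Δ = 2!·0!·14!/17! = 1/2040; Racah Σ t=2..2: t=2:+1/87091200 = 1/87091200; ⇒ 3j(1 8 7; -1 3 -2)² = 11/408, sgn -1
I_A²/I_B² = (11/340)/(11/408) = 6/5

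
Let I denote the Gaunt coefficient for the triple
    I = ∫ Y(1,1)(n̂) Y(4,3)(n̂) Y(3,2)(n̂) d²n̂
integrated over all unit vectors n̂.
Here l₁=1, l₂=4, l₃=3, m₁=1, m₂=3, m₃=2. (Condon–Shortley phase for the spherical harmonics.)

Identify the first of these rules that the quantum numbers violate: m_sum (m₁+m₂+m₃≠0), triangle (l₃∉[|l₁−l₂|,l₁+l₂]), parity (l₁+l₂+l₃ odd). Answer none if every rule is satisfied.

m₁+m₂+m₃ = 1 + 3 + 2 = 6  ✗
triangle: |1−4|=3 ≤ l₃=3 ≤ 1+4=5
parity: l₁+l₂+l₃ = 8 is even

m_sum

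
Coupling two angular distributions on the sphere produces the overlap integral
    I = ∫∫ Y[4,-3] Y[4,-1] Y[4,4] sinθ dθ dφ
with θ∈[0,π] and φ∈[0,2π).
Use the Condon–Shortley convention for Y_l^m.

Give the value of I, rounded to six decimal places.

Rules hold: Σm=0, L=12 even, 0≤4≤8.
N = 9·9·9 = 729
Δ = 4!·4!·4!/13! = 1/450450
Racah Σ t=0..4: t=0:+1/13824 t=1:−1/216 t=2:+1/64 t=3:−1/216 t=4:+1/13824 = 5/768
⇒ 3j(4 4 4; 0 0 0)² = 18/1001, sgn +1
Racah Σ t=3..3: t=3:−1/3456 = -1/3456
⇒ 3j(4 4 4; -3 -1 4)² = 35/1287, sgn -1
4πI² = N·(3j₀)²·(3jₘ)² = 7290/20449
I = -1·√(0.356497/4π) = -0.16843130

-0.168431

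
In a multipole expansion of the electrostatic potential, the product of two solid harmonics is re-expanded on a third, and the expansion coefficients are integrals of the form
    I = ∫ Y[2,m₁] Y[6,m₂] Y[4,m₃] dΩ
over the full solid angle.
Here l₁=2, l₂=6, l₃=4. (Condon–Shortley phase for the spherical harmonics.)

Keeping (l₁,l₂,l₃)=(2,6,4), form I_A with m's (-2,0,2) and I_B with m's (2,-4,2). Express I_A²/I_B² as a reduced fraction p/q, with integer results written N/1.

1/14

l's match ⇒ only the (l;m) 3-j factors differ between A and B.
A: triangle coeff Δ(2,6,4) = 1/6435; Σ_t [4,4]: t=4:+1/34560 = 1/34560; (3j)²=1/429 [(2 6 4; -2 0 2)], sign=+1
B: triangle coeff Δ(2,6,4) = 1/6435; Σ_t [0,0]: t=0:+1/34560 = 1/34560; (3j)²=14/429 [(2 6 4; 2 -4 2)], sign=+1
I_A²/I_B² = (1/429)/(14/429) = 1/14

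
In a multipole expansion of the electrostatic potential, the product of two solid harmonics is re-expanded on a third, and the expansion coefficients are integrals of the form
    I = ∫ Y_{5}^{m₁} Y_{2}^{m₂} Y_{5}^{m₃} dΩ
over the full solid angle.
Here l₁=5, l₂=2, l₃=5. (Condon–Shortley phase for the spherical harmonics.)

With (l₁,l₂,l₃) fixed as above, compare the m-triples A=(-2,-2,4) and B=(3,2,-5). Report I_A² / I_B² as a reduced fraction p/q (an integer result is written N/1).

Same 5,2,5: normalisation and zero-m 3j drop out of the ratio.
A: Δ: 2! 8! 2! / 13! → 1/38610; sum: t=0:+1/20160 = 1/20160; 3j²(5 2 5; -2 -2 4) = Δ·Π!·Σ² = 12/715  (sign -1)
B: Δ: 2! 8! 2! / 13! → 1/38610; sum: t=2:+1/161280 = 1/161280; 3j²(5 2 5; 3 2 -5) = Δ·Π!·Σ² = 1/143  (sign +1)
I_A²/I_B² = (12/715)/(1/143) = 12/5

12/5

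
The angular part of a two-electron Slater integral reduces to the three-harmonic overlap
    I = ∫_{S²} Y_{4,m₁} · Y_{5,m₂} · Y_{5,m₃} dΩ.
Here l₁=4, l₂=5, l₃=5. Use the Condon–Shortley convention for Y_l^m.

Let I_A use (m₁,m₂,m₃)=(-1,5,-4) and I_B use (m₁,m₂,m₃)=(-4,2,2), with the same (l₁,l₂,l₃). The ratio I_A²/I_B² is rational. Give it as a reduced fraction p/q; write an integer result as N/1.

36/35

Same 4,5,5: normalisation and zero-m 3j drop out of the ratio.
A: Δ: 4! 4! 6! / 15! → 1/3153150; sum: t=4:+1/103680 = 1/103680; 3j²(4 5 5; -1 5 -4) = Δ·Π!·Σ² = 4/143  (sign -1)
B: Δ: 4! 4! 6! / 15! → 1/3153150; sum: t=4:+1/20736 = 1/20736; 3j²(4 5 5; -4 2 2) = Δ·Π!·Σ² = 35/1287  (sign -1)
I_A²/I_B² = (4/143)/(35/1287) = 36/35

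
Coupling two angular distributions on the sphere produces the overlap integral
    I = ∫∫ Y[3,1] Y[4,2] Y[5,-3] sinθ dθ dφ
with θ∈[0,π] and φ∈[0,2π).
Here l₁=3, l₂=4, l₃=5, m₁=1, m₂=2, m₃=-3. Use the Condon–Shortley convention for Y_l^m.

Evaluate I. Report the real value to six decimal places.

m-sum 0 ✓  L=12 even ✓  1≤5≤7 ✓
Π(2lᵢ+1) = 7×9×11 = 693
triangle coeff Δ(3,4,5) = 1/180180
Σ_t [0,2]: t=0:+1/576 t=1:−1/144 t=2:+1/576 = -1/288
(3j)²=20/1001 [(3 4 5; 0 0 0)], sign=+1
Σ_t [0,2]: t=0:+1/5760 t=1:−1/720 t=2:+1/2304 = -1/1280
(3j)²=27/1430 [(3 4 5; 1 2 -3)], sign=-1
⇒ 4πI² = 486/1859
I = (-1)√(486/1859/(4π)) = -0.14423595

-0.144236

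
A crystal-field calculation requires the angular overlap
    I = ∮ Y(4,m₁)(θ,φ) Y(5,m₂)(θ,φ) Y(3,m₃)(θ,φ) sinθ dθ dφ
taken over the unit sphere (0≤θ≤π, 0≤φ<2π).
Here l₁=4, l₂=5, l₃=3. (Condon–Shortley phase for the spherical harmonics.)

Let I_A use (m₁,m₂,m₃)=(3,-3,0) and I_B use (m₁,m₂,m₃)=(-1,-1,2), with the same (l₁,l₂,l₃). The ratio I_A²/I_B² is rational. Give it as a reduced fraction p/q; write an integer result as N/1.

1764/3125

Shared (l₁,l₂,l₃)=(4,5,3): N and (l;000)² cancel in I_A²/I_B².
A: Δ = 6!·2!·4!/13! = 1/180180; Racah Σ t=0..1: t=0:+1/2880 t=1:−1/1440 = -1/2880; ⇒ 3j(4 5 3; 3 -3 0)² = 7/715, sgn +1
B: Δ = 6!·2!·4!/13! = 1/180180; Racah Σ t=3..4: t=3:−1/432 t=4:+1/1152 = -5/3456; ⇒ 3j(4 5 3; -1 -1 2)² = 625/36036, sgn +1
I_A²/I_B² = (7/715)/(625/36036) = 1764/3125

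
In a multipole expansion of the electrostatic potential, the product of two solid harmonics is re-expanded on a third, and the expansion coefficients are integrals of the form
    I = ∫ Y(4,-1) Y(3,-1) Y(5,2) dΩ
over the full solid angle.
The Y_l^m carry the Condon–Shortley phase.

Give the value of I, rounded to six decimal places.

0.148044

Checks pass: Σm=0; 12 even; l₃=5∈[1,7].
(2·4+1)(2·3+1)(2·5+1) = 693
Δ: 2! 6! 4! / 13! → 1/180180
sum: t=0:+1/576 t=1:−1/144 t=2:+1/576 = -1/288
3j²(4 3 5; 0 0 0) = Δ·Π!·Σ² = 20/1001  (sign +1)
sum: t=0:+1/960 t=1:−1/288 t=2:+1/1728 = -1/540
3j²(4 3 5; -1 -1 2) = Δ·Π!·Σ² = 128/6435  (sign +1)
combine: 4πI² = 693·20/1001·128/6435 = 512/1859
take √, sign +1: I = 0.14804384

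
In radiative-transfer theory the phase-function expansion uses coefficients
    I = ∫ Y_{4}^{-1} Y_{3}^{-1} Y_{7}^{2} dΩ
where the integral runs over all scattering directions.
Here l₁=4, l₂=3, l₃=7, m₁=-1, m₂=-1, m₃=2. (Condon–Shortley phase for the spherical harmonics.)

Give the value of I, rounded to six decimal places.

Rules hold: Σm=0, L=14 even, 1≤7≤7.
N = 9·7·15 = 945
Δ = 0!·8!·6!/15! = 1/45045
Racah Σ t=0..0: t=0:+1/20736 = 1/20736
⇒ 3j(4 3 7; 0 0 0)² = 35/1287, sgn -1
Racah Σ t=0..0: t=0:+1/34560 = 1/34560
⇒ 3j(4 3 7; -1 -1 2)² = 4/143, sgn -1
4πI² = N·(3j₀)²·(3jₘ)² = 14700/20449
I = +1·√(0.718862/4π) = 0.23917605

0.239176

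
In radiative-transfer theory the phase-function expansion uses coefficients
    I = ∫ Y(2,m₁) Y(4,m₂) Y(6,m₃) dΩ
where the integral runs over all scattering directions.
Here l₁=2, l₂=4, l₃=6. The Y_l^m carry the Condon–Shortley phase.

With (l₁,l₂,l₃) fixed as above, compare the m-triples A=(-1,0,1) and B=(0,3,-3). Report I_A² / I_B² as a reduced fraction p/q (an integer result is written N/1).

Same 2,4,6: normalisation and zero-m 3j drop out of the ratio.
A: Δ: 0! 4! 8! / 13! → 1/6435; sum: t=0:+1/3456 = 1/3456; 3j²(2 4 6; -1 0 1) = Δ·Π!·Σ² = 35/1287  (sign -1)
B: Δ: 0! 4! 8! / 13! → 1/6435; sum: t=0:+1/20160 = 1/20160; 3j²(2 4 6; 0 3 -3) = Δ·Π!·Σ² = 12/715  (sign -1)
I_A²/I_B² = (35/1287)/(12/715) = 175/108

175/108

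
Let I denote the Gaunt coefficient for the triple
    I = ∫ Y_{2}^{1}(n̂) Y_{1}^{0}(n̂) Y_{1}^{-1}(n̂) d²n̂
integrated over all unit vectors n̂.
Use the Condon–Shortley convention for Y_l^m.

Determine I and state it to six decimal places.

-0.218510

Checks pass: Σm=0; 4 even; l₃=1∈[1,3].
(2·2+1)(2·1+1)(2·1+1) = 45
Δ: 2! 2! 0! / 5! → 1/30
sum: t=1:−1/1 = -1/1
3j²(2 1 1; 0 0 0) = Δ·Π!·Σ² = 2/15  (sign +1)
sum: t=1:−1/2 = -1/2
3j²(2 1 1; 1 0 -1) = Δ·Π!·Σ² = 1/10  (sign -1)
combine: 4πI² = 45·2/15·1/10 = 3/5
take √, sign -1: I = -0.21850969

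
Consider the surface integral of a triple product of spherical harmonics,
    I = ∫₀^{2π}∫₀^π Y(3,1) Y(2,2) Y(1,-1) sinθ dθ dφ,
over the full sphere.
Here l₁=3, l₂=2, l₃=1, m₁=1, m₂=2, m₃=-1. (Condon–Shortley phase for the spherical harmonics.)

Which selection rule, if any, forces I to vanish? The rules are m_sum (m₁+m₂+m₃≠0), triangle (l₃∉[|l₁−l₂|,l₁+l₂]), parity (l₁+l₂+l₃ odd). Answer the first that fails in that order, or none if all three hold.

m_sum

Σmᵢ = 2  ✗
l₃∈[|l₁−l₂|,l₁+l₂]=[1,5], have l₃=1
Σlᵢ = 6 ⇒ even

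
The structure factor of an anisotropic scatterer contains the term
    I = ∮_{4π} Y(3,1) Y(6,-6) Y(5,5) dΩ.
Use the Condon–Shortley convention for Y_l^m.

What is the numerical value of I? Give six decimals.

-0.207001

Rules hold: Σm=0, L=14 even, 3≤5≤9.
N = 7·13·11 = 1001
Δ = 4!·2!·8!/15! = 1/675675
Racah Σ t=1..3: t=1:−1/8640 t=2:+1/2304 t=3:−1/8640 = 7/34560
⇒ 3j(3 6 5; 0 0 0)² = 7/429, sgn -1
Racah Σ t=0..0: t=0:+1/1935360 = 1/1935360
⇒ 3j(3 6 5; 1 -6 5)² = 3/91, sgn +1
4πI² = N·(3j₀)²·(3jₘ)² = 7/13
I = -1·√(0.538462/4π) = -0.20700098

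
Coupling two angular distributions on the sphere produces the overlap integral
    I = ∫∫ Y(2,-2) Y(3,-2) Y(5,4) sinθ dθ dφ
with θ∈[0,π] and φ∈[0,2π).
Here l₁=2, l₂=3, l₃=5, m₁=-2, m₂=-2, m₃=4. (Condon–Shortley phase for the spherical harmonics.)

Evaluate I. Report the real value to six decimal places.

Rules hold: Σm=0, L=10 even, 1≤5≤5.
N = 5·7·11 = 385
Δ = 0!·4!·6!/11! = 1/2310
Racah Σ t=0..0: t=0:+1/144 = 1/144
⇒ 3j(2 3 5; 0 0 0)² = 10/231, sgn -1
Racah Σ t=0..0: t=0:+1/2880 = 1/2880
⇒ 3j(2 3 5; -2 -2 4)² = 3/55, sgn -1
4πI² = N·(3j₀)²·(3jₘ)² = 10/11
I = +1·√(0.909091/4π) = 0.26896683

0.268967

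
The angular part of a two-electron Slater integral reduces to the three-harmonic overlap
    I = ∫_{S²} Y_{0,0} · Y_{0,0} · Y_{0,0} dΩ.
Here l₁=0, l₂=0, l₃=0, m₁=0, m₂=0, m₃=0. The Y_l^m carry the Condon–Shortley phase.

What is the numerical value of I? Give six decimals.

m-sum 0 ✓  L=0 even ✓  0≤0≤0 ✓
Π(2lᵢ+1) = 1×1×1 = 1
triangle coeff Δ(0,0,0) = 1/1
Σ_t [0,0]: t=0:+1/1 = 1/1
(3j)²=1/1 [(0 0 0; 0 0 0)], sign=+1
(m-triple is (0,0,0) — same symbol as above.)
⇒ 4πI² = 1/1
I = (+1)√(1/1/(4π)) = 0.28209479

0.282095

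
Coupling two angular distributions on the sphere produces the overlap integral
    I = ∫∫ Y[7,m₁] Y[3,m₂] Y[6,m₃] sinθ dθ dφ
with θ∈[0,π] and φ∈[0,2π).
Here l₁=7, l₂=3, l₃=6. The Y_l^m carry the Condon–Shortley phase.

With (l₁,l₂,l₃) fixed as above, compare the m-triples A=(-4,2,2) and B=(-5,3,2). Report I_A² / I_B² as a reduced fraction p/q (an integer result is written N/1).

Shared (l₁,l₂,l₃)=(7,3,6): N and (l;000)² cancel in I_A²/I_B².
A: Δ = 4!·10!·2!/17! = 1/2042040; Racah Σ t=3..4: t=3:−1/967680 t=4:+1/725760 = 1/2903040; ⇒ 3j(7 3 6; -4 2 2)² = 5/3094, sgn +1
B: Δ = 4!·10!·2!/17! = 1/2042040; Racah Σ t=4..4: t=4:+1/3870720 = 1/3870720; ⇒ 3j(7 3 6; -5 3 2)² = 135/6188, sgn +1
I_A²/I_B² = (5/3094)/(135/6188) = 2/27

2/27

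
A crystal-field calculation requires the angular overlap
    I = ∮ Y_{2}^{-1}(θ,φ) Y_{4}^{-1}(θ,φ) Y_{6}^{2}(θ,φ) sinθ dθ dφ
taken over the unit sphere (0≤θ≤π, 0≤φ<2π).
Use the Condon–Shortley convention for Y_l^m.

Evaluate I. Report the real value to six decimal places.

Rules hold: Σm=0, L=12 even, 2≤6≤6.
N = 5·9·13 = 585
Δ = 0!·4!·8!/13! = 1/6435
Racah Σ t=0..0: t=0:+1/2304 = 1/2304
⇒ 3j(2 4 6; 0 0 0)² = 5/143, sgn +1
Racah Σ t=0..0: t=0:+1/4320 = 1/4320
⇒ 3j(2 4 6; -1 -1 2)² = 224/6435, sgn +1
4πI² = N·(3j₀)²·(3jₘ)² = 1120/1573
I = +1·√(0.712015/4π) = 0.23803440

0.238034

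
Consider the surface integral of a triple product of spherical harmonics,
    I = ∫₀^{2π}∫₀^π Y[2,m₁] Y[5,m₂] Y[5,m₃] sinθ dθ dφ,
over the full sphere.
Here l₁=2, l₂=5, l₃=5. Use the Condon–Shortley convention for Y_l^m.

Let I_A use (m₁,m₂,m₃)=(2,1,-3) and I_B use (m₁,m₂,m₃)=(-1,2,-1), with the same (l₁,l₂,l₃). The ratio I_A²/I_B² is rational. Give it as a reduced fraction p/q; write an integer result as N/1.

Same 2,5,5: normalisation and zero-m 3j drop out of the ratio.
A: Δ: 2! 2! 8! / 13! → 1/38610; sum: t=0:+1/5760 = 1/5760; 3j²(2 5 5; 2 1 -3) = Δ·Π!·Σ² = 56/2145  (sign +1)
B: Δ: 2! 2! 8! / 13! → 1/38610; sum: t=1:−1/2880 t=2:+1/1440 = 1/2880; 3j²(2 5 5; -1 2 -1) = Δ·Π!·Σ² = 7/715  (sign +1)
I_A²/I_B² = (56/2145)/(7/715) = 8/3

8/3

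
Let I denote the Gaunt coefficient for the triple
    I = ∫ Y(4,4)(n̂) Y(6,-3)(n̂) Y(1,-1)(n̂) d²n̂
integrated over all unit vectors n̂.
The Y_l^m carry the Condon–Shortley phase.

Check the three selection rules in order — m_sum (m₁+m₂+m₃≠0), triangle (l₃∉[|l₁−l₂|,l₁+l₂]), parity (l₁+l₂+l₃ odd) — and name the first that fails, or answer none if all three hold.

triangle

azimuthal sum: 4 − 3 − 1 = 0  ✓
2 ≤ 1 ≤ 10 (triangle on l)  ✗
L = 4 + 6 + 1 = 11 (odd)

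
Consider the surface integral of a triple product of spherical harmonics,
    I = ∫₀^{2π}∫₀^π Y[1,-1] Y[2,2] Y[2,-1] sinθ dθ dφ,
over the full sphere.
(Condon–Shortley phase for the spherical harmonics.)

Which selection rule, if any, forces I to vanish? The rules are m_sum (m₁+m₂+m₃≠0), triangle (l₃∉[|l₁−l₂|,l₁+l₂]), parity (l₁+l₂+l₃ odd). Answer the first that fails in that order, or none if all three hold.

m₁+m₂+m₃ = -1 + 2 − 1 = 0  ✓
triangle: |1−2|=1 ≤ l₃=2 ≤ 1+2=3  ✓
parity: l₁+l₂+l₃ = 5 is odd  ✗

parity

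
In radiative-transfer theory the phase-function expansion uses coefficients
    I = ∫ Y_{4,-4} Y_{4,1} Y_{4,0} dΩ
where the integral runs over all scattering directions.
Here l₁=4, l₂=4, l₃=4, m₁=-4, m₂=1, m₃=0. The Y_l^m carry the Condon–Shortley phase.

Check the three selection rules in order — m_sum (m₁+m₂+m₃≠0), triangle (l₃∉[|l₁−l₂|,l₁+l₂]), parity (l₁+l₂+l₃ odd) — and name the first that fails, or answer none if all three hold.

m_sum

Σmᵢ = -3  ✗
l₃∈[|l₁−l₂|,l₁+l₂]=[0,8], have l₃=4
Σlᵢ = 12 ⇒ even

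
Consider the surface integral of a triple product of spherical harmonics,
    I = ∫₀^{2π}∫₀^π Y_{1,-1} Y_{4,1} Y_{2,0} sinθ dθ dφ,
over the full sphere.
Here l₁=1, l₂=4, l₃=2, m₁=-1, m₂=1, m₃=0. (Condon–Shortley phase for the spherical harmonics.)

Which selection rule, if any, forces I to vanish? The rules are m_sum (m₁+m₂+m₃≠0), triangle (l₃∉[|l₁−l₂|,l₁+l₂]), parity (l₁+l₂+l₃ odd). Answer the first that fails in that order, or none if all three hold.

triangle

m₁+m₂+m₃ = -1 + 1 + 0 = 0  ✓
triangle: |1−4|=3 ≤ l₃=2 ≤ 1+4=5  ✗
parity: l₁+l₂+l₃ = 7 is odd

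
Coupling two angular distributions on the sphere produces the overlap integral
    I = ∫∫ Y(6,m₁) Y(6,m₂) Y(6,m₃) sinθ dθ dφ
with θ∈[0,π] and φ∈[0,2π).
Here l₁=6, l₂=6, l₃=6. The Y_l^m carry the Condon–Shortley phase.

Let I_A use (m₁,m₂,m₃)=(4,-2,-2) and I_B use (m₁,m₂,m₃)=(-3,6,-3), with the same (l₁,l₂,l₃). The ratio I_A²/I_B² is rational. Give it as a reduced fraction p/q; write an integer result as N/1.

Shared (l₁,l₂,l₃)=(6,6,6): N and (l;000)² cancel in I_A²/I_B².
A: Δ = 6!·6!·6!/19! = 1/325909584; Racah Σ t=0..2: t=0:+1/1658880 t=1:−1/518400 t=2:+1/1658880 = -1/1382400; ⇒ 3j(6 6 6; 4 -2 -2)² = 504/46189, sgn -1
B: Δ = 6!·6!·6!/19! = 1/325909584; Racah Σ t=6..6: t=6:+1/18662400 = 1/18662400; ⇒ 3j(6 6 6; -3 6 -3)² = 84/4199, sgn -1
I_A²/I_B² = (504/46189)/(84/4199) = 6/11

6/11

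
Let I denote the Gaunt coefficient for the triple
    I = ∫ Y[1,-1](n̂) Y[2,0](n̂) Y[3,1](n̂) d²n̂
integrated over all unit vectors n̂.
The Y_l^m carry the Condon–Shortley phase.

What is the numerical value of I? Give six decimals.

-0.202301

Checks pass: Σm=0; 6 even; l₃=3∈[1,3].
(2·1+1)(2·2+1)(2·3+1) = 105
Δ: 0! 2! 4! / 7! → 1/105
sum: t=0:+1/4 = 1/4
3j²(1 2 3; 0 0 0) = Δ·Π!·Σ² = 3/35  (sign -1)
sum: t=0:+1/8 = 1/8
3j²(1 2 3; -1 0 1) = Δ·Π!·Σ² = 2/35  (sign +1)
combine: 4πI² = 105·3/35·2/35 = 18/35
take √, sign -1: I = -0.20230066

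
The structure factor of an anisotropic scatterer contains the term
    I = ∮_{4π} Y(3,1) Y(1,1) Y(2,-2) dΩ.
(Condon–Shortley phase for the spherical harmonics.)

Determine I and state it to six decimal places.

-0.082589

Checks pass: Σm=0; 6 even; l₃=2∈[2,4].
(2·3+1)(2·1+1)(2·2+1) = 105
Δ: 2! 4! 0! / 7! → 1/105
sum: t=1:−1/4 = -1/4
3j²(3 1 2; 0 0 0) = Δ·Π!·Σ² = 3/35  (sign -1)
sum: t=2:+1/48 = 1/48
3j²(3 1 2; 1 1 -2) = Δ·Π!·Σ² = 1/105  (sign +1)
combine: 4πI² = 105·3/35·1/105 = 3/35
take √, sign -1: I = -0.08258890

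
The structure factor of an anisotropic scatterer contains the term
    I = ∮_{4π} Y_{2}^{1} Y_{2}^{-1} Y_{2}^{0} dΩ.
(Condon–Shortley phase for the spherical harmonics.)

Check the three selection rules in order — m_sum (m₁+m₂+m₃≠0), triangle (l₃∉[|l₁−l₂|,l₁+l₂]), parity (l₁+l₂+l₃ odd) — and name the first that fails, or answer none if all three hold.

none

azimuthal sum: 1 − 1 + 0 = 0  ✓
0 ≤ 2 ≤ 4 (triangle on l)  ✓
L = 2 + 2 + 2 = 6 (even)  ✓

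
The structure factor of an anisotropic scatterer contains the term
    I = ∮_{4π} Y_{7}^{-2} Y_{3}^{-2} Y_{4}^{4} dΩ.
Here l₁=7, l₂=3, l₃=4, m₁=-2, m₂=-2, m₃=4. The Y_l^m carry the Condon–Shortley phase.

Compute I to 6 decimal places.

0.020214

m-sum 0 ✓  L=14 even ✓  4≤4≤10 ✓
Π(2lᵢ+1) = 15×7×9 = 945
triangle coeff Δ(7,3,4) = 1/45045
Σ_t [3,3]: t=3:−1/20736 = -1/20736
(3j)²=35/1287 [(7 3 4; 0 0 0)], sign=-1
Σ_t [1,1]: t=1:−1/4838400 = -1/4838400
(3j)²=1/5005 [(7 3 4; -2 -2 4)], sign=-1
⇒ 4πI² = 105/20449
I = (+1)√(105/20449/(4π)) = 0.02021407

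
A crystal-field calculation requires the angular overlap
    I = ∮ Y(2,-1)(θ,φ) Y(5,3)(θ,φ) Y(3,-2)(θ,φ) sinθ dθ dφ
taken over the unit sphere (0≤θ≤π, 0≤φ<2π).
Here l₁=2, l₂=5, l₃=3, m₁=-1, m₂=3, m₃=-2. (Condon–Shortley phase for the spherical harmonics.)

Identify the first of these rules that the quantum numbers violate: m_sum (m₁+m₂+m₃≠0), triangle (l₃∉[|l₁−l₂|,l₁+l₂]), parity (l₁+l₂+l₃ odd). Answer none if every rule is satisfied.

none

azimuthal sum: -1 + 3 − 2 = 0  ✓
3 ≤ 3 ≤ 7 (triangle on l)  ✓
L = 2 + 5 + 3 = 10 (even)  ✓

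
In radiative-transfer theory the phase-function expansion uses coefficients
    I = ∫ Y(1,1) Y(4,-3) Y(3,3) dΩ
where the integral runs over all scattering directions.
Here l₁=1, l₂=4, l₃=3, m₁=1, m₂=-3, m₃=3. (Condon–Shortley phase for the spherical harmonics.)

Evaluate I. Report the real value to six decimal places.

Σmᵢ = 1 ≠ 0, so the φ-integral vanishes; I = 0

0.000000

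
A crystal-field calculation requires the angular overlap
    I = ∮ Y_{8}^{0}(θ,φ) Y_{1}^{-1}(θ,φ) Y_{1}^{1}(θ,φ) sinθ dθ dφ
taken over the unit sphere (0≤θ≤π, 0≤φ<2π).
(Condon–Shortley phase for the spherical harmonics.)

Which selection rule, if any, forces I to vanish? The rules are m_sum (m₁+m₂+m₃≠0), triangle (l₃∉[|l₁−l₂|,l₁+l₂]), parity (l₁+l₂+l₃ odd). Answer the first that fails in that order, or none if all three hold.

Σmᵢ = 0  ✓
l₃∈[|l₁−l₂|,l₁+l₂]=[7,9], have l₃=1  ✗
Σlᵢ = 10 ⇒ even

triangle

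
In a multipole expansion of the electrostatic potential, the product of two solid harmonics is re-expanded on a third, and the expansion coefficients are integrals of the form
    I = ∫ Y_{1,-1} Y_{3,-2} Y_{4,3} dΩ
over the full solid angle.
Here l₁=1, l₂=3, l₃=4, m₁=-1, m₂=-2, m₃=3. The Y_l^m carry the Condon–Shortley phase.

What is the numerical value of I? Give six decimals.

m-sum 0 ✓  L=8 even ✓  2≤4≤4 ✓
Π(2lᵢ+1) = 3×7×9 = 189
triangle coeff Δ(1,3,4) = 1/252
Σ_t [0,0]: t=0:+1/36 = 1/36
(3j)²=4/63 [(1 3 4; 0 0 0)], sign=+1
Σ_t [0,0]: t=0:+1/240 = 1/240
(3j)²=1/12 [(1 3 4; -1 -2 3)], sign=-1
⇒ 4πI² = 1/1
I = (-1)√(1/1/(4π)) = -0.28209479

-0.282095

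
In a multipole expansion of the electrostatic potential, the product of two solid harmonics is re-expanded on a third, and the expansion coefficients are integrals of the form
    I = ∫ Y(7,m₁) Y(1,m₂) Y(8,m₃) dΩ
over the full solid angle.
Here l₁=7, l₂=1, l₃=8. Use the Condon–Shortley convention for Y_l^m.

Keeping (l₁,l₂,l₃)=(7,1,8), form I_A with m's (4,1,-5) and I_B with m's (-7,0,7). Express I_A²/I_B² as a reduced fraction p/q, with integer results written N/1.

26/5

l's match ⇒ only the (l;m) 3-j factors differ between A and B.
A: triangle coeff Δ(7,1,8) = 1/2040; Σ_t [0,0]: t=0:+1/479001600 = 1/479001600; (3j)²=13/340 [(7 1 8; 4 1 -5)], sign=-1
B: triangle coeff Δ(7,1,8) = 1/2040; Σ_t [0,0]: t=0:+1/87178291200 = 1/87178291200; (3j)²=1/136 [(7 1 8; -7 0 7)], sign=-1
I_A²/I_B² = (13/340)/(1/136) = 26/5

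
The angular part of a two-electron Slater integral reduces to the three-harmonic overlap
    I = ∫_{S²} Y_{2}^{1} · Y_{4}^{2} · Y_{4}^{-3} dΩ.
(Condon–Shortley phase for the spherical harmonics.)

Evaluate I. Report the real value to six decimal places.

-0.187702

m-sum 0 ✓  L=10 even ✓  2≤4≤6 ✓
Π(2lᵢ+1) = 5×9×9 = 405
triangle coeff Δ(2,4,4) = 1/13860
Σ_t [0,2]: t=0:+1/192 t=1:−1/36 t=2:+1/192 = -5/288
(3j)²=20/693 [(2 4 4; 0 0 0)], sign=-1
Σ_t [0,1]: t=0:+1/1440 t=1:−1/240 = -1/288
(3j)²=5/132 [(2 4 4; 1 2 -3)], sign=+1
⇒ 4πI² = 375/847
I = (-1)√(375/847/(4π)) = -0.18770204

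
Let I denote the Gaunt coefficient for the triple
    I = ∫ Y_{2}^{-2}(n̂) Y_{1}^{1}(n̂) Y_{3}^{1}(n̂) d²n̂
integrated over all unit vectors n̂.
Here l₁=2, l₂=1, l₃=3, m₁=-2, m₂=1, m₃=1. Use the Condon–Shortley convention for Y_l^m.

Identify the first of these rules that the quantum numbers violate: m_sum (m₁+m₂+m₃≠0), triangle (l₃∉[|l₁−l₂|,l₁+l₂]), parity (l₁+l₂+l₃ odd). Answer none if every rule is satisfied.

m₁+m₂+m₃ = -2 + 1 + 1 = 0  ✓
triangle: |2−1|=1 ≤ l₃=3 ≤ 2+1=3  ✓
parity: l₁+l₂+l₃ = 6 is even  ✓

none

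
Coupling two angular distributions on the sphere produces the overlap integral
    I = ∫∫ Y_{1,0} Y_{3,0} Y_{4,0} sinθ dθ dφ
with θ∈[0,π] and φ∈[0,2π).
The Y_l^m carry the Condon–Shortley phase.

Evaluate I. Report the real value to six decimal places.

0.246233

m-sum 0 ✓  L=8 even ✓  2≤4≤4 ✓
Π(2lᵢ+1) = 3×7×9 = 189
triangle coeff Δ(1,3,4) = 1/252
Σ_t [0,0]: t=0:+1/36 = 1/36
(3j)²=4/63 [(1 3 4; 0 0 0)], sign=+1
(m-triple is (0,0,0) — same symbol as above.)
⇒ 4πI² = 16/21
I = (+1)√(16/21/(4π)) = 0.24623252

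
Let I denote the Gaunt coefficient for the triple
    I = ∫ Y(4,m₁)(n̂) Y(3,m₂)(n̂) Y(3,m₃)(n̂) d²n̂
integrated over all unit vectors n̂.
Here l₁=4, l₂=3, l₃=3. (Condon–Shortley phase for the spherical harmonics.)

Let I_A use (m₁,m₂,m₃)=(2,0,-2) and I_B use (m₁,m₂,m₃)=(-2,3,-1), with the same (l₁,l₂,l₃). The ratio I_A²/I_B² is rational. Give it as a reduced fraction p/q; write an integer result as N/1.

Same 4,3,3: normalisation and zero-m 3j drop out of the ratio.
A: Δ: 4! 4! 2! / 11! → 1/34650; sum: t=1:−1/72 t=2:+1/96 = -1/288; 3j²(4 3 3; 2 0 -2) = Δ·Π!·Σ² = 1/462  (sign +1)
B: Δ: 4! 4! 2! / 11! → 1/34650; sum: t=4:+1/192 = 1/192; 3j²(4 3 3; -2 3 -1) = Δ·Π!·Σ² = 3/77  (sign +1)
I_A²/I_B² = (1/462)/(3/77) = 1/18

1/18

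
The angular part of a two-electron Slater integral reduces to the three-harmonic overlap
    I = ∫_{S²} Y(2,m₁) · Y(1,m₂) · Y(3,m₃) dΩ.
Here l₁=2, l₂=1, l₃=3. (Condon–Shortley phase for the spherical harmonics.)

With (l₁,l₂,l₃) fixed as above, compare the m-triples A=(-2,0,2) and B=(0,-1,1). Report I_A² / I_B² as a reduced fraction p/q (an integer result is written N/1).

5/6

l's match ⇒ only the (l;m) 3-j factors differ between A and B.
A: triangle coeff Δ(2,1,3) = 1/105; Σ_t [0,0]: t=0:+1/24 = 1/24; (3j)²=1/21 [(2 1 3; -2 0 2)], sign=-1
B: triangle coeff Δ(2,1,3) = 1/105; Σ_t [0,0]: t=0:+1/8 = 1/8; (3j)²=2/35 [(2 1 3; 0 -1 1)], sign=+1
I_A²/I_B² = (1/21)/(2/35) = 5/6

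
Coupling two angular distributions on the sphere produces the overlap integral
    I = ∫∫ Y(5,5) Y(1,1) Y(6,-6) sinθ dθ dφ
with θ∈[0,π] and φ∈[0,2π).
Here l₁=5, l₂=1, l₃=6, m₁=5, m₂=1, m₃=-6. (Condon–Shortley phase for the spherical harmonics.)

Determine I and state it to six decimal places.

m-sum 0 ✓  L=12 even ✓  4≤6≤6 ✓
Π(2lᵢ+1) = 11×3×13 = 429
triangle coeff Δ(5,1,6) = 1/858
Σ_t [0,0]: t=0:+1/14400 = 1/14400
(3j)²=6/143 [(5 1 6; 0 0 0)], sign=+1
Σ_t [0,0]: t=0:+1/7257600 = 1/7257600
(3j)²=1/13 [(5 1 6; 5 1 -6)], sign=+1
⇒ 4πI² = 18/13
I = (+1)√(18/13/(4π)) = 0.33194004

0.331940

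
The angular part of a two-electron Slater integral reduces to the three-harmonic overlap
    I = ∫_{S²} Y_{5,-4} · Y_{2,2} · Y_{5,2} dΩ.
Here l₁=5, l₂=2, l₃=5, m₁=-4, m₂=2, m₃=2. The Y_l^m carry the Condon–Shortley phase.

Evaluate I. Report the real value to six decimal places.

Rules hold: Σm=0, L=12 even, 3≤5≤7.
N = 11·5·11 = 605
Δ = 2!·8!·2!/13! = 1/38610
Racah Σ t=0..2: t=0:+1/2880 t=1:−1/576 t=2:+1/2880 = -1/960
⇒ 3j(5 2 5; 0 0 0)² = 10/429, sgn +1
Racah Σ t=2..2: t=2:+1/20160 = 1/20160
⇒ 3j(5 2 5; -4 2 2)² = 12/715, sgn -1
4πI² = N·(3j₀)²·(3jₘ)² = 40/169
I = -1·√(0.236686/4π) = -0.13724032

-0.137240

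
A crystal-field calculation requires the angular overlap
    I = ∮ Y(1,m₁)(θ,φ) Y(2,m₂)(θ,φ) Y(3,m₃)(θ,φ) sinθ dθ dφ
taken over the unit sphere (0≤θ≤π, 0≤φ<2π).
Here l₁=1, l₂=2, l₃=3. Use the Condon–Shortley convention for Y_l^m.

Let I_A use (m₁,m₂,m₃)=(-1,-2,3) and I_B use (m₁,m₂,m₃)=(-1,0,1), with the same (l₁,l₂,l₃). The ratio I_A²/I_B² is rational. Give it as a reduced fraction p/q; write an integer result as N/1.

5/2

Shared (l₁,l₂,l₃)=(1,2,3): N and (l;000)² cancel in I_A²/I_B².
A: Δ = 0!·2!·4!/7! = 1/105; Racah Σ t=0..0: t=0:+1/48 = 1/48; ⇒ 3j(1 2 3; -1 -2 3)² = 1/7, sgn +1
B: Δ = 0!·2!·4!/7! = 1/105; Racah Σ t=0..0: t=0:+1/8 = 1/8; ⇒ 3j(1 2 3; -1 0 1)² = 2/35, sgn +1
I_A²/I_B² = (1/7)/(2/35) = 5/2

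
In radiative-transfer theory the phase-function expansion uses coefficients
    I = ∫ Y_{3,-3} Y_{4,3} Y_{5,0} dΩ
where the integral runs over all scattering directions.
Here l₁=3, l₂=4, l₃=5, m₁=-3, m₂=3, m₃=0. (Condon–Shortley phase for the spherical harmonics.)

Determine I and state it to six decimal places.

-0.098140

Rules hold: Σm=0, L=12 even, 1≤5≤7.
N = 7·9·11 = 693
Δ = 2!·4!·6!/13! = 1/180180
Racah Σ t=0..2: t=0:+1/576 t=1:−1/144 t=2:+1/576 = -1/288
⇒ 3j(3 4 5; 0 0 0)² = 20/1001, sgn +1
Racah Σ t=2..2: t=2:+1/5760 = 1/5760
⇒ 3j(3 4 5; -3 3 0)² = 5/572, sgn -1
4πI² = N·(3j₀)²·(3jₘ)² = 225/1859
I = -1·√(0.121033/4π) = -0.09814013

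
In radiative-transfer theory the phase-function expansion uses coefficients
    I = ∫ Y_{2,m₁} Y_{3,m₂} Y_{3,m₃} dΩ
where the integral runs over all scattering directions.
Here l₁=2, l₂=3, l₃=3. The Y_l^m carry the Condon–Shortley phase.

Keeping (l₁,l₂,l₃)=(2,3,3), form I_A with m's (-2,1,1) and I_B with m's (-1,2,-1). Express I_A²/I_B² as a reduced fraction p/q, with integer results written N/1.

l's match ⇒ only the (l;m) 3-j factors differ between A and B.
A: triangle coeff Δ(2,3,3) = 1/3780; Σ_t [2,2]: t=2:+1/16 = 1/16; (3j)²=2/35 [(2 3 3; -2 1 1)], sign=+1
B: triangle coeff Δ(2,3,3) = 1/3780; Σ_t [1,2]: t=1:−1/48 t=2:+1/12 = 1/16; (3j)²=1/28 [(2 3 3; -1 2 -1)], sign=+1
I_A²/I_B² = (2/35)/(1/28) = 8/5

8/5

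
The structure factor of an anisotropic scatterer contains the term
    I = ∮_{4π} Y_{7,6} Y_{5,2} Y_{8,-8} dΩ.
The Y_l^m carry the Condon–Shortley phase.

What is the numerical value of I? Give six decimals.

-0.185020

Rules hold: Σm=0, L=20 even, 2≤8≤12.
N = 15·11·17 = 2805
Δ = 4!·10!·6!/21! = 1/814773960
Racah Σ t=0..4: t=0:+1/87091200 t=1:−1/4976640 t=2:+1/2073600 t=3:−1/4976640 t=4:+1/87091200 = 1/9676800
⇒ 3j(7 5 8; 0 0 0)² = 360/46189, sgn +1
Racah Σ t=1..1: t=1:−1/15676416000 = -1/15676416000
⇒ 3j(7 5 8; 6 2 -8)² = 286/14535, sgn -1
4πI² = N·(3j₀)²·(3jₘ)² = 2640/6137
I = -1·√(0.430178/4π) = -0.18502012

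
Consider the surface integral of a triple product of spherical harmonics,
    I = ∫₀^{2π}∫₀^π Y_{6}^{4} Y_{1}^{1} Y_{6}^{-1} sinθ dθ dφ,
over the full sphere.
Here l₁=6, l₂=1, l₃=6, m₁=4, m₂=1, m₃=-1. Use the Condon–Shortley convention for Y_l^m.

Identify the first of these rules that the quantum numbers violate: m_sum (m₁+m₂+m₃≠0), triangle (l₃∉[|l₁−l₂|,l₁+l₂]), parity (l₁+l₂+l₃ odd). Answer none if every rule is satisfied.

m_sum

m₁+m₂+m₃ = 4 + 1 − 1 = 4  ✗
triangle: |6−1|=5 ≤ l₃=6 ≤ 6+1=7
parity: l₁+l₂+l₃ = 13 is odd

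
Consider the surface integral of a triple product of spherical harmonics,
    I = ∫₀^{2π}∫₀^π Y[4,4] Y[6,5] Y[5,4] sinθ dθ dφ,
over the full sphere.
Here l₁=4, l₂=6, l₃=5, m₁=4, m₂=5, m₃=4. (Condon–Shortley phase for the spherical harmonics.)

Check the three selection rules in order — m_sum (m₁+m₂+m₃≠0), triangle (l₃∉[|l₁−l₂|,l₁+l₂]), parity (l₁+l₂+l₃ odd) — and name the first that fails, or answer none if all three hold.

m₁+m₂+m₃ = 4 + 5 + 4 = 13  ✗
triangle: |4−6|=2 ≤ l₃=5 ≤ 4+6=10
parity: l₁+l₂+l₃ = 15 is odd

m_sum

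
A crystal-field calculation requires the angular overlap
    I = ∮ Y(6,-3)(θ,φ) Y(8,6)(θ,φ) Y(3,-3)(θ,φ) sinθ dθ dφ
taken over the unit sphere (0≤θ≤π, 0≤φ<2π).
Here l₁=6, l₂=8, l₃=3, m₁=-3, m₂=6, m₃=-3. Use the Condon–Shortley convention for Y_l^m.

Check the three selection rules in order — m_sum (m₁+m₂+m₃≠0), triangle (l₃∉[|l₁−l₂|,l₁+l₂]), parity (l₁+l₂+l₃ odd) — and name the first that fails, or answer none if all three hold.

parity

Σmᵢ = 0  ✓
l₃∈[|l₁−l₂|,l₁+l₂]=[2,14], have l₃=3  ✓
Σlᵢ = 17 ⇒ odd  ✗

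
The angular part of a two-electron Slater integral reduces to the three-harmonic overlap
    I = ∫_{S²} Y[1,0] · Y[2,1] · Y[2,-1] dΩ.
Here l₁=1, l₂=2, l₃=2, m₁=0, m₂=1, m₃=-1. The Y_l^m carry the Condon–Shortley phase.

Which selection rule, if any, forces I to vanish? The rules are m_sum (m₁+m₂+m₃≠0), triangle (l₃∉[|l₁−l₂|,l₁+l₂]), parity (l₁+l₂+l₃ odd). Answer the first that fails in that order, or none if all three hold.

Σmᵢ = 0  ✓
l₃∈[|l₁−l₂|,l₁+l₂]=[1,3], have l₃=2  ✓
Σlᵢ = 5 ⇒ odd  ✗

parity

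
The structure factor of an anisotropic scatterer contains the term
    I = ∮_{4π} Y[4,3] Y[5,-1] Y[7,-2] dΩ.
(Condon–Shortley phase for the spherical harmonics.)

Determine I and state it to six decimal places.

Rules hold: Σm=0, L=16 even, 1≤7≤9.
N = 9·11·15 = 1485
Δ = 2!·6!·8!/17! = 1/6126120
Racah Σ t=0..2: t=0:+1/69120 t=1:−1/20736 t=2:+1/69120 = -1/51840
⇒ 3j(4 5 7; 0 0 0)² = 280/21879, sgn +1
Racah Σ t=0..1: t=0:+1/138240 t=1:−1/518400 = 11/2073600
⇒ 3j(4 5 7; 3 -1 -2)² = 77/4420, sgn -1
4πI² = N·(3j₀)²·(3jₘ)² = 16170/48841
I = -1·√(0.331074/4π) = -0.16231468

-0.162315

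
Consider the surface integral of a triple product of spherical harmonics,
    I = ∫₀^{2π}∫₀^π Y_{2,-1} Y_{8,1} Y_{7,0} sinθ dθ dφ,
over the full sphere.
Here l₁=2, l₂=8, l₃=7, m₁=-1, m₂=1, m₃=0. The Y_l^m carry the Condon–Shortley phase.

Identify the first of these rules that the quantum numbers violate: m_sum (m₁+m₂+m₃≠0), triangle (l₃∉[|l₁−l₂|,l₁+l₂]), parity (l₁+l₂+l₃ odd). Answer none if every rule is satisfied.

parity

m₁+m₂+m₃ = -1 + 1 + 0 = 0  ✓
triangle: |2−8|=6 ≤ l₃=7 ≤ 2+8=10  ✓
parity: l₁+l₂+l₃ = 17 is odd  ✗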